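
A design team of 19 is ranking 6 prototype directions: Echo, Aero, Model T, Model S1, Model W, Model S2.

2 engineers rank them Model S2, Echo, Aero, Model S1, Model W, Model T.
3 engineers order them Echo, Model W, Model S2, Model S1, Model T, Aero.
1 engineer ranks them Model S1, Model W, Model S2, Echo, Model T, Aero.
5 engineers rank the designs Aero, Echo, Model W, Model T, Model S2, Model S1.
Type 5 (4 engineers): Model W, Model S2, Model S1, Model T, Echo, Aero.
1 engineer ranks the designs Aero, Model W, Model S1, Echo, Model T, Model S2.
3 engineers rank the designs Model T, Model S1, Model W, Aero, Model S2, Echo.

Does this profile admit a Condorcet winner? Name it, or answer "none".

Pairwise majorities:
Echo vs Aero: Echo, 10–9.
Echo vs Model T: Echo, 12–7.
Echo–Model S1: Echo 10–9.
Echo vs Model W: Echo, 10–9.
Echo vs Model S2: Model S2, 10–9.
Aero vs Model T: Model T, 11–8.
Aero–Model S1: Model S1 11–8.
Aero–Model W: Model W 11–8.
Aero vs Model S2: Model S2 wins 10–9.
Model T vs Model S1: Model S1, 11–8.
Model T vs Model W: Model W, 16–3.
Model T vs Model S2: Model S2 wins 10–9.
Model S1 vs Model W: Model W wins 13–6.
Model S1–Model S2: Model S2 14–5.
Model W–Model S2: Model W 17–2.
No design is unbeaten: Echo loses to Model S2; Aero loses to Echo; Model T loses to Echo; Model S1 loses to Echo; Model W loses to Echo; Model S2 loses to Model W. In particular Echo → Model W → Model S2 → Echo is a majority cycle — no Condorcet winner exists.

none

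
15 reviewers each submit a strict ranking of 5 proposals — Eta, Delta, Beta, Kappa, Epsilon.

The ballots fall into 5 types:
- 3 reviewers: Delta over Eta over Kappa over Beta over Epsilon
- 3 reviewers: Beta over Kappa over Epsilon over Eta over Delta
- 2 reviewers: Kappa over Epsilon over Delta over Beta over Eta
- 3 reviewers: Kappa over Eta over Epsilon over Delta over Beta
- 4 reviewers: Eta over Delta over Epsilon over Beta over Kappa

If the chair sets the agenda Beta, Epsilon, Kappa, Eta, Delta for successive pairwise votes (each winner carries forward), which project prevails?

Round 1: Beta vs Epsilon — 6–9, Epsilon advances.
Round 2: Epsilon vs Kappa — 4–11, Kappa advances.
Round 3: Kappa vs Eta — 8–7, Kappa advances.
Round 4: Kappa vs Delta — 8–7, Kappa advances.
The agenda winner is Kappa.

Kappa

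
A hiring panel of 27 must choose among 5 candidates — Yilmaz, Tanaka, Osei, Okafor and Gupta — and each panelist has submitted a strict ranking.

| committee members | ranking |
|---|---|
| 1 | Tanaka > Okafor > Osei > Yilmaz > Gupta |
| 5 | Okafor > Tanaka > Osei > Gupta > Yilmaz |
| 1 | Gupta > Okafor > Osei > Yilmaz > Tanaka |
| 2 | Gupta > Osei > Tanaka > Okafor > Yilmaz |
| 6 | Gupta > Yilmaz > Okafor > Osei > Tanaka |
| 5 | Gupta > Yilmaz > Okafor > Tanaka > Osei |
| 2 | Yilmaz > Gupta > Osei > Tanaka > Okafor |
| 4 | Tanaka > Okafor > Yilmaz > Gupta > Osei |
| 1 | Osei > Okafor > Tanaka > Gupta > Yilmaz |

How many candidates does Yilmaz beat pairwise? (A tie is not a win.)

Yilmaz against each rival (27 committee members):
Yilmaz vs Tanaka: 14 to 13, Yilmaz.
Yilmaz vs Osei: Yilmaz, 17–10.
Yilmaz vs Okafor: Yilmaz preferred on 6+5+2 = 13 ballots; Okafor wins 14–13.
Yilmaz vs Gupta: Yilmaz preferred on 1+2+4 = 7 ballots; Gupta wins 20–7.
Yilmaz beats Tanaka, Osei; loses to Okafor, Gupta — 2 pairwise wins.

2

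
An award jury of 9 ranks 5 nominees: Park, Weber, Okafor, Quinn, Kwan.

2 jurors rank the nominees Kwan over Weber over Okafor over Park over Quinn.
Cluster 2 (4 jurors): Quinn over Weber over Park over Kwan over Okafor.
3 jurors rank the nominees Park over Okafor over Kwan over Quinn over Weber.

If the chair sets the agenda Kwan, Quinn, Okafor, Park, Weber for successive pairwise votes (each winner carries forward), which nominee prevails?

Round 1: Kwan vs Quinn — 5–4, Kwan advances.
Round 2: Kwan vs Okafor — 6–3, Kwan advances.
Round 3: Kwan vs Park — 2–7, Park advances.
Round 4: Park vs Weber — 3–6, Weber advances.
The agenda winner is Weber.

Weber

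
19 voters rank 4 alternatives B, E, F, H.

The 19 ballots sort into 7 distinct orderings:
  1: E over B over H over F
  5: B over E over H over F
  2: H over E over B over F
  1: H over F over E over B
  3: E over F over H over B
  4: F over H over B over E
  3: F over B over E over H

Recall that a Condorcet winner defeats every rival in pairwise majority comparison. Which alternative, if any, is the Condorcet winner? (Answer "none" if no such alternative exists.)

Head-to-head results (19 voters):
B vs E: B preferred on 5+4+3 = 12 ballots; B wins 12–7.
B vs F: 1+5+2 = 8 for B, 11 for F — F by 11–8.
B vs H: B is ranked higher on 1+5+3 = 9 ballots, H on 10. H wins 10–9.
E vs F: E preferred on 1+5+2+3 = 11 ballots; E wins 11–8.
E vs H: E preferred on 1+5+3+3 = 12 ballots; E wins 12–7.
F vs H: 10 to 9, F.
No alternative is unbeaten: B loses to F; E loses to B; F loses to E; H loses to E. In particular B → E → F → B is a majority cycle — no Condorcet winner exists.

none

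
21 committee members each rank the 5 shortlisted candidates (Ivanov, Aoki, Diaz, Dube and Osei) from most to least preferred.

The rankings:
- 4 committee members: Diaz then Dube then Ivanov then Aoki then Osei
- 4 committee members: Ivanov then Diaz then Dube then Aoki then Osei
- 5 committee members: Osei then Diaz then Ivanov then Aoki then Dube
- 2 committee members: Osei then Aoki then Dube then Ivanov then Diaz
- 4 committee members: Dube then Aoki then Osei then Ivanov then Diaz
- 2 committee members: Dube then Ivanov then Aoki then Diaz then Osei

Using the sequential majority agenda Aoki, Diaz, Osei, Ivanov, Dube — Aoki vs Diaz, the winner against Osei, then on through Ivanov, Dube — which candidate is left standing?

Round 1: Aoki vs Diaz — 8–13, Diaz advances.
Round 2: Diaz vs Osei — 10–11, Osei advances.
Round 3: Osei vs Ivanov — 11–10, Osei advances.
Round 4: Osei vs Dube — 7–14, Dube advances.
The agenda winner is Dube.

Dube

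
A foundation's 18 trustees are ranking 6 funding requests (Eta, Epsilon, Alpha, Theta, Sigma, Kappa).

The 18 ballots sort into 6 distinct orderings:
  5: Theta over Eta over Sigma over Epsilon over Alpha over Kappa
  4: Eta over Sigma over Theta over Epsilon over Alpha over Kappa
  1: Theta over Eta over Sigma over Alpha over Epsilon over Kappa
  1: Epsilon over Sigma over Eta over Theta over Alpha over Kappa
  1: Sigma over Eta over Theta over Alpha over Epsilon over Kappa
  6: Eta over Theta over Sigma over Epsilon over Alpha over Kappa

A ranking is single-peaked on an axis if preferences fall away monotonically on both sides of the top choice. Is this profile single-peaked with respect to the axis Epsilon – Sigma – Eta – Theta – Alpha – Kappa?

Axis positions: Epsilon=1, Sigma=2, Eta=3, Theta=4, Alpha=5, Kappa=6.
Ballot type 1 (peak Theta at position 4): ranking walks positions 4-3-2-1-5-6, expanding outward from the peak — single-peaked.
Ballot type 2 (peak Eta at position 3): ranking walks positions 3-2-4-1-5-6, expanding outward from the peak — single-peaked.
Ballot type 3 (peak Theta at position 4): ranking walks positions 4-3-2-5-1-6, expanding outward from the peak — single-peaked.
Ballot type 4 (peak Epsilon at position 1): ranking walks positions 1-2-3-4-5-6, expanding outward from the peak — single-peaked.
Ballot type 5 (peak Sigma at position 2): ranking walks positions 2-3-4-5-1-6, expanding outward from the peak — single-peaked.
Ballot type 6 (peak Eta at position 3): ranking walks positions 3-4-2-1-5-6, expanding outward from the peak — single-peaked.
Every ranking is single-peaked on this axis.

yes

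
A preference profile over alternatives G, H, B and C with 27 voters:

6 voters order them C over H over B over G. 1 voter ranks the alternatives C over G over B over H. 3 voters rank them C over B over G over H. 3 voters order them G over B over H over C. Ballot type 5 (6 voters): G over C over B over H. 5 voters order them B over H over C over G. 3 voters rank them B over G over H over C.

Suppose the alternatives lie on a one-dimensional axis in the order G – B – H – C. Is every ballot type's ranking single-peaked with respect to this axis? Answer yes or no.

no

Axis positions: G=1, B=2, H=3, C=4.
Ballot type 1 (peak C at position 4): ranking walks positions 4-3-2-1, expanding outward from the peak — single-peaked.
Ballot type 2: ranking walks positions 4-1-2-3; G is ranked above H even though H lies between G and the peak C on the axis — preferences dip and rise again. Not single-peaked.
Ballot type 3: ranking walks positions 4-2-1-3; B is ranked above H even though H lies between B and the peak C on the axis — preferences dip and rise again. Not single-peaked.
Ballot type 4 (peak G at position 1): ranking walks positions 1-2-3-4, expanding outward from the peak — single-peaked.
Ballot type 5: ranking walks positions 1-4-2-3; C is ranked above B even though B lies between C and the peak G on the axis — preferences dip and rise again. Not single-peaked.
Ballot type 6 (peak B at position 2): ranking walks positions 2-3-4-1, expanding outward from the peak — single-peaked.
Ballot type 7 (peak B at position 2): ranking walks positions 2-1-3-4, expanding outward from the peak — single-peaked.
Ballot type 2 violates single-peakedness, so the profile is not single-peaked on this axis.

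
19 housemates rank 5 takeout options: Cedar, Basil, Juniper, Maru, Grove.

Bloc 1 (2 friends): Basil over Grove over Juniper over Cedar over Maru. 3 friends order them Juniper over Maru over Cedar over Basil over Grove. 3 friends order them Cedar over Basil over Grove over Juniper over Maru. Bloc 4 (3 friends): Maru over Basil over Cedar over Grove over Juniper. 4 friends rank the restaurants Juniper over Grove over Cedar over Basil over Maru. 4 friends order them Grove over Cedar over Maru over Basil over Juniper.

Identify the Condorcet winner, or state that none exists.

Pairwise majorities:
Cedar vs Basil: 3+3+4+4 = 14 for Cedar, 5 for Basil — Cedar by 14–5.
Cedar vs Juniper: 3+3+4 = 10 for Cedar, 9 for Juniper — Cedar by 10–9.
Cedar vs Maru: Cedar preferred on 2+3+4+4 = 13 ballots; Cedar wins 13–6.
Cedar vs Grove: 3+3+3 = 9 for Cedar, 10 for Grove — Grove by 10–9.
Basil vs Juniper: Basil is ranked higher on 2+3+3+4 = 12 ballots, Juniper on 7. Basil wins 12–7.
Basil–Maru: Maru 10–9.
Basil vs Grove: Basil is ranked higher on 2+3+3+3 = 11 ballots, Grove on 8. Basil wins 11–8.
Juniper–Maru: Juniper 12–7.
Juniper–Grove: Grove 12–7.
Maru vs Grove: 3+3 = 6 for Maru, 13 for Grove — Grove by 13–6.
Every restaurant loses at least once (Cedar loses to Grove; Basil loses to Cedar; Juniper loses to Cedar; Maru loses to Cedar; Grove loses to Basil). The majority relation contains the cycle Cedar > Basil > Grove > Cedar, so there is no Condorcet winner.

none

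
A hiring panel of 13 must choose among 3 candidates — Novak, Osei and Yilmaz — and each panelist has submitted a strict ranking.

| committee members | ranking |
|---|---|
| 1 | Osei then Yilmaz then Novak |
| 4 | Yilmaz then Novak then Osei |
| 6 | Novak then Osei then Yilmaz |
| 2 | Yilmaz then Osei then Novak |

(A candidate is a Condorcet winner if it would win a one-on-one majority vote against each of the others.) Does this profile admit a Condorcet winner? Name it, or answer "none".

none

Head-to-head results (13 committee members):
Novak vs Osei: 4+6 = 10 for Novak, 3 for Osei — Novak by 10–3.
Novak vs Yilmaz: Novak preferred on 6 ballots; Yilmaz wins 7–6.
Osei vs Yilmaz: 7 to 6, Osei.
No candidate is unbeaten: Novak loses to Yilmaz; Osei loses to Novak; Yilmaz loses to Osei. In particular Novak → Osei → Yilmaz → Novak is a majority cycle — no Condorcet winner exists.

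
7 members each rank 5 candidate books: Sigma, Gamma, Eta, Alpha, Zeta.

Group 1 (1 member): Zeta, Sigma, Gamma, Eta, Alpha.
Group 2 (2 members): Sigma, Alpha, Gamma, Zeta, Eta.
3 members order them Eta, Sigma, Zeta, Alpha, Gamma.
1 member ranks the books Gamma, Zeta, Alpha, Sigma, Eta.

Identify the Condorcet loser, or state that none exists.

Head-to-head results (7 members):
Sigma–Gamma: Sigma 6–1.
Sigma vs Eta: 4 to 3, Sigma.
Sigma vs Alpha: Sigma preferred on 1+2+3 = 6 ballots; Sigma wins 6–1.
Sigma vs Zeta: Sigma preferred on 2+3 = 5 ballots; Sigma wins 5–2.
Gamma vs Eta: Gamma, 4–3.
Gamma vs Alpha: Alpha wins 5–2.
Gamma vs Zeta: Zeta wins 4–3.
Eta vs Alpha: Eta, 4–3.
Eta vs Zeta: Zeta, 4–3.
Alpha vs Zeta: 2 for Alpha, 5 for Zeta — Zeta by 5–2.
No book is winless: Sigma beats Gamma; Gamma beats Eta; Eta beats Alpha; Alpha beats Gamma; Zeta beats Gamma. There is no Condorcet loser.

none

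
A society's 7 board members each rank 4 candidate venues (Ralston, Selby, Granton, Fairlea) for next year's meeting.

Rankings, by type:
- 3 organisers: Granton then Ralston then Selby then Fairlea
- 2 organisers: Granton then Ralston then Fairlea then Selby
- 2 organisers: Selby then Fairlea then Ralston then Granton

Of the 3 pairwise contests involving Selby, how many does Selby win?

1

Selby against each rival (7 organisers):
Selby vs Ralston: Selby is ranked higher on 2 ballots, Ralston on 5. Ralston wins 5–2.
Selby vs Granton: 2 to 5, Granton.
Selby vs Fairlea: Selby is ranked higher on 3+2 = 5 ballots, Fairlea on 2. Selby wins 5–2.
Selby beats Fairlea; loses to Ralston, Granton — 1 pairwise win.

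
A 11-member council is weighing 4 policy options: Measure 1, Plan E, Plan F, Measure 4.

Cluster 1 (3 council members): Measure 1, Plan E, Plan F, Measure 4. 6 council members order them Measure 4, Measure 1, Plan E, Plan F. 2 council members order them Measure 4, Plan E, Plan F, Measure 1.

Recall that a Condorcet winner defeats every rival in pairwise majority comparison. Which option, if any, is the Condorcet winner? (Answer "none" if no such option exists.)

Check each pair by majority over 11 ballots:
Measure 1 vs Plan E: Measure 1 preferred on 3+6 = 9 ballots; Measure 1 wins 9–2.
Measure 1 vs Plan F: Measure 1 is ranked higher on 3+6 = 9 ballots, Plan F on 2. Measure 1 wins 9–2.
Measure 1 vs Measure 4: 3 to 8, Measure 4.
Plan E vs Plan F: 11 to 0, Plan E.
Plan E vs Measure 4: 3 to 8, Measure 4.
Plan F vs Measure 4: Plan F is ranked higher on 3 ballots, Measure 4 on 8. Measure 4 wins 8–3.
Measure 4 defeats every rival head-to-head and is the Condorcet winner.

Measure 4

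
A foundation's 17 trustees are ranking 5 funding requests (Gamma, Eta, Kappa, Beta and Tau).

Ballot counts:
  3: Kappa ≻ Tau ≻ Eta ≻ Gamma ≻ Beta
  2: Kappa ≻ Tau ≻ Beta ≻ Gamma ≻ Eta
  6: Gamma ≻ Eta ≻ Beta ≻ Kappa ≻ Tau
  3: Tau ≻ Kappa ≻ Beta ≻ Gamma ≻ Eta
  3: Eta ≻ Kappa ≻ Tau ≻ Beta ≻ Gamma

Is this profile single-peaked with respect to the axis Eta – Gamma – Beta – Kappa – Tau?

Axis positions: Eta=1, Gamma=2, Beta=3, Kappa=4, Tau=5.
Faction 1: ranking walks positions 4-5-1-2-3; Eta is ranked above Beta even though Beta lies between Eta and the peak Kappa on the axis — preferences dip and rise again. Not single-peaked.
Faction 2 (peak Kappa at position 4): ranking walks positions 4-5-3-2-1, expanding outward from the peak — single-peaked.
Faction 3 (peak Gamma at position 2): ranking walks positions 2-1-3-4-5, expanding outward from the peak — single-peaked.
Faction 4 (peak Tau at position 5): ranking walks positions 5-4-3-2-1, expanding outward from the peak — single-peaked.
Faction 5: ranking walks positions 1-4-5-3-2; Kappa is ranked above Gamma even though Gamma lies between Kappa and the peak Eta on the axis — preferences dip and rise again. Not single-peaked.
Faction 1 violates single-peakedness, so the profile is not single-peaked on this axis.

no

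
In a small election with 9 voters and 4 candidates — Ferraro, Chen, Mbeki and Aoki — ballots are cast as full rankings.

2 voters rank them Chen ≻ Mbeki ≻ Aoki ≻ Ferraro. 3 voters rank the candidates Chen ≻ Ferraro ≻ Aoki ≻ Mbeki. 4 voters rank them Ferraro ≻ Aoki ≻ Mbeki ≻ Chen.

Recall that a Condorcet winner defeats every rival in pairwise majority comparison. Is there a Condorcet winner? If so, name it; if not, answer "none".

Head-to-head results (9 voters):
Ferraro vs Chen: 4 for Ferraro, 5 for Chen — Chen by 5–4.
Ferraro vs Mbeki: Ferraro is ranked higher on 3+4 = 7 ballots, Mbeki on 2. Ferraro wins 7–2.
Ferraro vs Aoki: 3+4 = 7 for Ferraro, 2 for Aoki — Ferraro by 7–2.
Chen vs Mbeki: Chen preferred on 2+3 = 5 ballots; Chen wins 5–4.
Chen vs Aoki: Chen preferred on 2+3 = 5 ballots; Chen wins 5–4.
Mbeki vs Aoki: 2 to 7, Aoki.
Chen defeats every rival head-to-head and is the Condorcet winner.

Chen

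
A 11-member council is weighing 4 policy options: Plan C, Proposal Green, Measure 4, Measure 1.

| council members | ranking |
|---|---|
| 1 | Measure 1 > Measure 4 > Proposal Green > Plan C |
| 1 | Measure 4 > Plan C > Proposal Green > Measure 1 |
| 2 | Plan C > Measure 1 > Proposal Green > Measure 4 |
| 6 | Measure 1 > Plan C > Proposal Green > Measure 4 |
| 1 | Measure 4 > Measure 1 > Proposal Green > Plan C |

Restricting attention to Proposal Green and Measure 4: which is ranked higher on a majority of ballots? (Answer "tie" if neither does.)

Ballots ranking Proposal Green above Measure 4: 2 + 6 = 8.
Ballots ranking Measure 4 above Proposal Green: 11 − 8 = 3.
Proposal Green wins the head-to-head 8–3.

Proposal Green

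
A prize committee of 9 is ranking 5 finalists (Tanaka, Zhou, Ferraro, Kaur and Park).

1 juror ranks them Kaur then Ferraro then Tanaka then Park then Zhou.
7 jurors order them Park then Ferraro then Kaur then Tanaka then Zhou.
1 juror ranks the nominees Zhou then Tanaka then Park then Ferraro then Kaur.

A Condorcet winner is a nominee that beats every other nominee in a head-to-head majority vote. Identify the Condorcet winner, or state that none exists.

Check each pair by majority over 9 ballots:
Tanaka vs Zhou: Tanaka wins 8–1.
Tanaka vs Ferraro: Ferraro, 8–1.
Tanaka vs Kaur: Kaur, 8–1.
Tanaka–Park: Park 7–2.
Zhou vs Ferraro: Ferraro, 8–1.
Zhou vs Kaur: Kaur wins 8–1.
Zhou vs Park: Park, 8–1.
Ferraro–Kaur: Ferraro 8–1.
Ferraro–Park: Park 8–1.
Kaur vs Park: Park wins 8–1.
Park beats each of Tanaka, Zhou, Ferraro, Kaur — Park is the Condorcet winner.

Park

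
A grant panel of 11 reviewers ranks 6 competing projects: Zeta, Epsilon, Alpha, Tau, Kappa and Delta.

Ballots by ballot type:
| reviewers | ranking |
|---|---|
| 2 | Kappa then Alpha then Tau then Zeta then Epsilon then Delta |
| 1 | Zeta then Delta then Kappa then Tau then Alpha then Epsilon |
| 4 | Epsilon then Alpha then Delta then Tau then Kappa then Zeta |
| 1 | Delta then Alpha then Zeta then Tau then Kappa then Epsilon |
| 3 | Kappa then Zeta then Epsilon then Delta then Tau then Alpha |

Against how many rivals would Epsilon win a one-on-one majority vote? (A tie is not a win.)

3

Epsilon against each rival (11 reviewers):
Epsilon–Zeta: Zeta 7–4.
Epsilon vs Alpha: 7 to 4, Epsilon.
Epsilon–Tau: Epsilon 7–4.
Epsilon vs Kappa: Epsilon preferred on 4 ballots; Kappa wins 7–4.
Epsilon vs Delta: 9 to 2, Epsilon.
Epsilon beats Alpha, Tau, Delta; loses to Zeta, Kappa — 3 pairwise wins.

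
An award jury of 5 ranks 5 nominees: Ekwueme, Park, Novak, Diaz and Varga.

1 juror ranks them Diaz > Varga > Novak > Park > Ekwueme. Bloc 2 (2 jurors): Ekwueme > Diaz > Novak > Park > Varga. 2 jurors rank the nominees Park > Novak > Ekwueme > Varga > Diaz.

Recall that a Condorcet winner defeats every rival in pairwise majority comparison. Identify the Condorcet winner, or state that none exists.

none

Pairwise majorities:
Ekwueme–Park: Park 3–2.
Ekwueme–Novak: Novak 3–2.
Ekwueme vs Diaz: Ekwueme preferred on 2+2 = 4 ballots; Ekwueme wins 4–1.
Ekwueme–Varga: Ekwueme 4–1.
Park vs Novak: 2 for Park, 3 for Novak — Novak by 3–2.
Park vs Diaz: 2 for Park, 3 for Diaz — Diaz by 3–2.
Park vs Varga: Park, 4–1.
Novak vs Diaz: Novak preferred on 2 ballots; Diaz wins 3–2.
Novak vs Varga: 4 to 1, Novak.
Diaz vs Varga: 1+2 = 3 for Diaz, 2 for Varga — Diaz by 3–2.
Every nominee loses at least once (Ekwueme loses to Park; Park loses to Novak; Novak loses to Diaz; Diaz loses to Ekwueme; Varga loses to Ekwueme). The majority relation contains the cycle Ekwueme → Diaz → Park → Ekwueme, so there is no Condorcet winner.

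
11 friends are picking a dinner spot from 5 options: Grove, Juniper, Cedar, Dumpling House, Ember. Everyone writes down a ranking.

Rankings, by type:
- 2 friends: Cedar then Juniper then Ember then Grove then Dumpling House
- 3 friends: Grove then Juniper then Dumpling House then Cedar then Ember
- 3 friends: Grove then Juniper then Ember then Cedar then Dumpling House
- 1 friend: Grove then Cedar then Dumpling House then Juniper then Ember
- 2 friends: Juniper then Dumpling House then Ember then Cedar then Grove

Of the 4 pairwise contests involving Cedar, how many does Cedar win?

Cedar against each rival (11 friends):
Cedar vs Grove: Grove wins 7–4.
Cedar vs Juniper: Juniper, 8–3.
Cedar vs Dumpling House: Cedar wins 6–5.
Cedar–Ember: Cedar 6–5.
Cedar beats Dumpling House, Ember; loses to Grove, Juniper — 2 pairwise wins.

2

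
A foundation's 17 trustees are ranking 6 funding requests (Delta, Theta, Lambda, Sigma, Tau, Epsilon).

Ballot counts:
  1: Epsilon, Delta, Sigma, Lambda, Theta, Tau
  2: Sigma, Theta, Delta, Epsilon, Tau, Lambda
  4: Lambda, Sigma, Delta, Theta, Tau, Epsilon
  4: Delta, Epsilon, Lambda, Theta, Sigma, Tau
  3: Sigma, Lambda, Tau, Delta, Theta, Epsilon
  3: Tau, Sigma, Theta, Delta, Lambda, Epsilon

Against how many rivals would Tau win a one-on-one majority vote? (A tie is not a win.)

Tau against each rival (17 reviewers):
Tau vs Delta: Delta wins 11–6.
Tau vs Theta: Theta, 11–6.
Tau vs Lambda: 2+3 = 5 for Tau, 12 for Lambda — Lambda by 12–5.
Tau vs Sigma: 3 for Tau, 14 for Sigma — Sigma by 14–3.
Tau vs Epsilon: 4+3+3 = 10 for Tau, 7 for Epsilon — Tau by 10–7.
Tau beats Epsilon; loses to Delta, Theta, Lambda, Sigma — 1 pairwise win.

1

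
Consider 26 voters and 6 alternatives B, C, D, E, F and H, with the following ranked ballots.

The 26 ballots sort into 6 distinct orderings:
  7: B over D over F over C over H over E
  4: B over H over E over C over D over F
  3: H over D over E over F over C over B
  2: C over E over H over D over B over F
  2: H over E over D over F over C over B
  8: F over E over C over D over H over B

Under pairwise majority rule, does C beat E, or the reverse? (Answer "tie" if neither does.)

E

Ballots ranking C above E: 7 + 2 = 9.
Ballots ranking E above C: 26 − 9 = 17.
E wins the head-to-head 17–9.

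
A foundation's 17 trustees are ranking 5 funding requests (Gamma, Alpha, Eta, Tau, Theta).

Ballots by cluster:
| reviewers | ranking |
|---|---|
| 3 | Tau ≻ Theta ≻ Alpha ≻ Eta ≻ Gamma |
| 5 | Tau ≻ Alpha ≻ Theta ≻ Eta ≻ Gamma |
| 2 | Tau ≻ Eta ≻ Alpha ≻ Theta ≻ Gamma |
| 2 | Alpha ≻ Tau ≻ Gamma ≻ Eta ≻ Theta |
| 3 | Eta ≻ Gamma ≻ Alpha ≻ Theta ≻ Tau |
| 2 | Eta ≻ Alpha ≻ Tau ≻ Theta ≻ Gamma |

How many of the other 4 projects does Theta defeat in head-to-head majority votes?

Theta against each rival (17 reviewers):
Theta vs Gamma: 3+5+2+2 = 12 for Theta, 5 for Gamma — Theta by 12–5.
Theta vs Alpha: Alpha, 14–3.
Theta vs Eta: 8 to 9, Eta.
Theta vs Tau: Theta is ranked higher on 3 ballots, Tau on 14. Tau wins 14–3.
Theta beats Gamma; loses to Alpha, Eta, Tau — 1 pairwise win.

1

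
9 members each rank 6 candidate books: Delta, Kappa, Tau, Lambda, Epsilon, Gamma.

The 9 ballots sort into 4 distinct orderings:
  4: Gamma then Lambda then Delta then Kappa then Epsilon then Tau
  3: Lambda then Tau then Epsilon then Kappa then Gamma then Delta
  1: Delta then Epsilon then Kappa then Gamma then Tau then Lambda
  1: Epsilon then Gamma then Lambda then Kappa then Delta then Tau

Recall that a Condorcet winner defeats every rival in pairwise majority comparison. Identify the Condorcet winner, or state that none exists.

none

Check each pair by majority over 9 ballots:
Delta–Kappa: Delta 5–4.
Delta vs Tau: Delta preferred on 4+1+1 = 6 ballots; Delta wins 6–3.
Delta vs Lambda: Lambda, 8–1.
Delta–Epsilon: Delta 5–4.
Delta–Gamma: Gamma 8–1.
Kappa vs Tau: Kappa wins 6–3.
Kappa–Lambda: Lambda 8–1.
Kappa vs Epsilon: Kappa preferred on 4 ballots; Epsilon wins 5–4.
Kappa vs Gamma: 3+1 = 4 for Kappa, 5 for Gamma — Gamma by 5–4.
Tau vs Lambda: Tau is ranked higher on 1 ballot, Lambda on 8. Lambda wins 8–1.
Tau vs Epsilon: 3 to 6, Epsilon.
Tau vs Gamma: Gamma, 6–3.
Lambda vs Epsilon: Lambda preferred on 4+3 = 7 ballots; Lambda wins 7–2.
Lambda vs Gamma: Lambda preferred on 3 ballots; Gamma wins 6–3.
Epsilon vs Gamma: 5 to 4, Epsilon.
Every book loses at least once (Delta loses to Lambda; Kappa loses to Delta; Tau loses to Delta; Lambda loses to Gamma; Epsilon loses to Delta; Gamma loses to Epsilon). The majority relation contains the cycle Delta → Epsilon → Gamma → Delta, so there is no Condorcet winner.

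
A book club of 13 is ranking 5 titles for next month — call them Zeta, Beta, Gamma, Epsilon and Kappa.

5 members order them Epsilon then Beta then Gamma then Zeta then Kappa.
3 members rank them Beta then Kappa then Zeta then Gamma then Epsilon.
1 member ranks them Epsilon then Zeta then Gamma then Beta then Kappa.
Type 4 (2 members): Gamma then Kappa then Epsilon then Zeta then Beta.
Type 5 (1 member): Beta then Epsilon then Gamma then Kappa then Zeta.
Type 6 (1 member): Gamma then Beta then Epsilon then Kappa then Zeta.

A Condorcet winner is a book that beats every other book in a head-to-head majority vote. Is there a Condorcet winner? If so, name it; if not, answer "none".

Pairwise majorities:
Zeta vs Beta: Zeta is ranked higher on 1+2 = 3 ballots, Beta on 10. Beta wins 10–3.
Zeta vs Gamma: Gamma wins 9–4.
Zeta–Epsilon: Epsilon 10–3.
Zeta vs Kappa: 6 to 7, Kappa.
Beta vs Gamma: 9 to 4, Beta.
Beta vs Epsilon: 5 to 8, Epsilon.
Beta vs Kappa: 5+3+1+1+1 = 11 for Beta, 2 for Kappa — Beta by 11–2.
Gamma–Epsilon: Epsilon 7–6.
Gamma vs Kappa: Gamma wins 10–3.
Epsilon vs Kappa: 5+1+1+1 = 8 for Epsilon, 5 for Kappa — Epsilon by 8–5.
Only Epsilon has no losses; Epsilon is the Condorcet winner.

Epsilon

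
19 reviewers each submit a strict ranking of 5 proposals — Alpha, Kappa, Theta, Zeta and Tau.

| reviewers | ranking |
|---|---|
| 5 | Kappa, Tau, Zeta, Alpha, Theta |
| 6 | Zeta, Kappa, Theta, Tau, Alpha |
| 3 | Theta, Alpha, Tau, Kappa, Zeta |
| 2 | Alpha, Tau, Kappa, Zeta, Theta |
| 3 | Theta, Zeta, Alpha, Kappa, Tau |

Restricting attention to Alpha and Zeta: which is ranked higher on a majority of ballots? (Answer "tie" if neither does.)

Ballots ranking Alpha above Zeta: 3 + 2 = 5.
Ballots ranking Zeta above Alpha: 19 − 5 = 14.
Zeta wins the head-to-head 14–5.

Zeta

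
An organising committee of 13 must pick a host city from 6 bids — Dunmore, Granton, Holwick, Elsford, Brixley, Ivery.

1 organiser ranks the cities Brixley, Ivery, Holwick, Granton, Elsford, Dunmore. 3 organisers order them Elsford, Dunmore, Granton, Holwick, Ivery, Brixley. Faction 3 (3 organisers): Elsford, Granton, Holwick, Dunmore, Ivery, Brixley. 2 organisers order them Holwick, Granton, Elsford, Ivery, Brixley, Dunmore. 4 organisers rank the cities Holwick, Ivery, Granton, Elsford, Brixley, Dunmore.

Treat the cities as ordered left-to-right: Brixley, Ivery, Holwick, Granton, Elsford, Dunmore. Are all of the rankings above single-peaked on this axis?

Axis positions: Brixley=1, Ivery=2, Holwick=3, Granton=4, Elsford=5, Dunmore=6.
Faction 1 (peak Brixley at position 1): ranking walks positions 1-2-3-4-5-6, expanding outward from the peak — single-peaked.
Faction 2 (peak Elsford at position 5): ranking walks positions 5-6-4-3-2-1, expanding outward from the peak — single-peaked.
Faction 3 (peak Elsford at position 5): ranking walks positions 5-4-3-6-2-1, expanding outward from the peak — single-peaked.
Faction 4 (peak Holwick at position 3): ranking walks positions 3-4-5-2-1-6, expanding outward from the peak — single-peaked.
Faction 5 (peak Holwick at position 3): ranking walks positions 3-2-4-5-1-6, expanding outward from the peak — single-peaked.
Every ranking is single-peaked on this axis.

yes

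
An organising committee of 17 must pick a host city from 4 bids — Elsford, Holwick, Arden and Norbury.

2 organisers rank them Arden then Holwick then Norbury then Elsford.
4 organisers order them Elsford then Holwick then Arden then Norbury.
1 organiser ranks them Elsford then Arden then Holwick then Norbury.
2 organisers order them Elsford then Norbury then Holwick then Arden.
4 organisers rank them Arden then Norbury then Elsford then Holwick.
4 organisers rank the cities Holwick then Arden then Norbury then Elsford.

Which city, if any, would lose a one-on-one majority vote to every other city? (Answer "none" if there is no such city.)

Pairwise majorities:
Elsford–Holwick: Elsford 11–6.
Elsford vs Arden: 4+1+2 = 7 for Elsford, 10 for Arden — Arden by 10–7.
Elsford vs Norbury: Elsford preferred on 4+1+2 = 7 ballots; Norbury wins 10–7.
Holwick vs Arden: Holwick, 10–7.
Holwick–Norbury: Holwick 11–6.
Arden vs Norbury: Arden is ranked higher on 2+4+1+4+4 = 15 ballots, Norbury on 2. Arden wins 15–2.
Every city wins at least one matchup (Elsford beats Holwick; Holwick beats Arden; Arden beats Elsford; Norbury beats Elsford), so there is no Condorcet loser.

none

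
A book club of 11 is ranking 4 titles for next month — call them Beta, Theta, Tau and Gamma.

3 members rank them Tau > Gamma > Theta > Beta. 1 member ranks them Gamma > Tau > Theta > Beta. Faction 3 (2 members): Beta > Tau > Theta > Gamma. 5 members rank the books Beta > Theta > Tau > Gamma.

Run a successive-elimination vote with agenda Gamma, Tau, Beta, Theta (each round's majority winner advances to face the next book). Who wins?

Beta

Round 1: Gamma vs Tau — 1–10, Tau advances.
Round 2: Tau vs Beta — 4–7, Beta advances.
Round 3: Beta vs Theta — 7–4, Beta advances.
Beta survives the agenda.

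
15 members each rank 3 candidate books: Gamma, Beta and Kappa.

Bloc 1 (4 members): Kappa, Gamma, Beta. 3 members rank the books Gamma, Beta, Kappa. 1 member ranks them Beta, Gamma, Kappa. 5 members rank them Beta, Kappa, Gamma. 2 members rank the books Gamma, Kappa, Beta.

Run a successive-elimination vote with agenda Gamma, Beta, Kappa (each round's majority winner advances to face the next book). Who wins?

Kappa

Round 1: Gamma vs Beta — 9–6, Gamma advances.
Round 2: Gamma vs Kappa — 6–9, Kappa advances.
The agenda winner is Kappa.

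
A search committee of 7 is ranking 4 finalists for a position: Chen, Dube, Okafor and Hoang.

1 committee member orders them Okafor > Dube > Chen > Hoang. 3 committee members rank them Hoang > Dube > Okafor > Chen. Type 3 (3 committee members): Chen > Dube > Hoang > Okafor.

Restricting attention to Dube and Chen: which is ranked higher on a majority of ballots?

Ballots ranking Dube above Chen: 1 + 3 = 4.
Ballots ranking Chen above Dube: 7 − 4 = 3.
Dube wins the head-to-head 4–3.

Dube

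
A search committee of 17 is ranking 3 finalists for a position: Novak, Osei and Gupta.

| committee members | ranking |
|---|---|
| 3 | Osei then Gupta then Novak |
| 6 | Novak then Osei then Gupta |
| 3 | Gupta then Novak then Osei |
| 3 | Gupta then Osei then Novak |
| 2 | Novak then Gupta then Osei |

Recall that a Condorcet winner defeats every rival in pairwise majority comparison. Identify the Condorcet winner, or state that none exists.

none

Head-to-head results (17 committee members):
Novak vs Osei: 6+3+2 = 11 for Novak, 6 for Osei — Novak by 11–6.
Novak vs Gupta: 8 to 9, Gupta.
Osei vs Gupta: Osei is ranked higher on 3+6 = 9 ballots, Gupta on 8. Osei wins 9–8.
No candidate is unbeaten: Novak loses to Gupta; Osei loses to Novak; Gupta loses to Osei. In particular Novak → Osei → Gupta → Novak is a majority cycle — no Condorcet winner exists.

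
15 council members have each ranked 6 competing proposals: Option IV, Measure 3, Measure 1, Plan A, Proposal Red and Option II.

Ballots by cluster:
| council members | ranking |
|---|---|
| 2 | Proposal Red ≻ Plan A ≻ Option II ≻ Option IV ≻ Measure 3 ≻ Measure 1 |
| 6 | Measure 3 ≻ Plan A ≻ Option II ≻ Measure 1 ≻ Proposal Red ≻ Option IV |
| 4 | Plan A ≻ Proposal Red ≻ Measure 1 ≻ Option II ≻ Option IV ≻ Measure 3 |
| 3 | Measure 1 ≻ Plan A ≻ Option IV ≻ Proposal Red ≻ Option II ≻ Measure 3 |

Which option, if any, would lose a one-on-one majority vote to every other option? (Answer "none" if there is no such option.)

Head-to-head results (15 council members):
Option IV vs Measure 3: 9 to 6, Option IV.
Option IV vs Measure 1: Option IV is ranked higher on 2 ballots, Measure 1 on 13. Measure 1 wins 13–2.
Option IV vs Plan A: Plan A, 15–0.
Option IV–Proposal Red: Proposal Red 12–3.
Option IV vs Option II: Option II wins 12–3.
Measure 3 vs Measure 1: 2+6 = 8 for Measure 3, 7 for Measure 1 — Measure 3 by 8–7.
Measure 3 vs Plan A: 6 for Measure 3, 9 for Plan A — Plan A by 9–6.
Measure 3–Proposal Red: Proposal Red 9–6.
Measure 3 vs Option II: Measure 3 is ranked higher on 6 ballots, Option II on 9. Option II wins 9–6.
Measure 1–Plan A: Plan A 12–3.
Measure 1 vs Proposal Red: Measure 1 is ranked higher on 6+3 = 9 ballots, Proposal Red on 6. Measure 1 wins 9–6.
Measure 1 vs Option II: Measure 1 preferred on 4+3 = 7 ballots; Option II wins 8–7.
Plan A vs Proposal Red: 13 to 2, Plan A.
Plan A–Option II: Plan A 15–0.
Proposal Red vs Option II: Proposal Red preferred on 2+4+3 = 9 ballots; Proposal Red wins 9–6.
Each option has at least one pairwise win (Option IV beats Measure 3; Measure 3 beats Measure 1; Measure 1 beats Option IV; Plan A beats Option IV; Proposal Red beats Option IV; Option II beats Option IV) — no Condorcet loser.

none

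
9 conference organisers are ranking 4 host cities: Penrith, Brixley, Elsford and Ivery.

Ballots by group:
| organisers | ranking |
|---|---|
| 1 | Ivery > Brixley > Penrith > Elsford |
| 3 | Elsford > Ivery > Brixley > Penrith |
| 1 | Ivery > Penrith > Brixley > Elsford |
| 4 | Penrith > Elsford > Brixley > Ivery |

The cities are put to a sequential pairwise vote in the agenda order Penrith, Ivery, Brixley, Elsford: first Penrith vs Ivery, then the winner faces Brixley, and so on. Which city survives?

Round 1: Penrith vs Ivery — 4–5, Ivery advances.
Round 2: Ivery vs Brixley — 5–4, Ivery advances.
Round 3: Ivery vs Elsford — 2–7, Elsford advances.
The agenda winner is Elsford.

Elsford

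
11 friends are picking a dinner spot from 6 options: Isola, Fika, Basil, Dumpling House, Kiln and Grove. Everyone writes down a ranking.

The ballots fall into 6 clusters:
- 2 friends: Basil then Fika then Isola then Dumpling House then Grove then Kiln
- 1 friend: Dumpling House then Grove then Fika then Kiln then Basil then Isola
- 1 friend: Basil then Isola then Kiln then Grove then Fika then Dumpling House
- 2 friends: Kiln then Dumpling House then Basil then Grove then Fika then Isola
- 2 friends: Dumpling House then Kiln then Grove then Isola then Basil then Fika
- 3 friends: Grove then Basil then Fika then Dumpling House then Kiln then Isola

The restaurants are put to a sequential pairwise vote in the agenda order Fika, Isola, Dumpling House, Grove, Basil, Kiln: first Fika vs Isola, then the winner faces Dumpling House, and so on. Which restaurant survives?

Grove

Round 1: Fika vs Isola — 8–3, Fika advances.
Round 2: Fika vs Dumpling House — 6–5, Fika advances.
Round 3: Fika vs Grove — 2–9, Grove advances.
Round 4: Grove vs Basil — 6–5, Grove advances.
Round 5: Grove vs Kiln — 6–5, Grove advances.
Grove survives the agenda.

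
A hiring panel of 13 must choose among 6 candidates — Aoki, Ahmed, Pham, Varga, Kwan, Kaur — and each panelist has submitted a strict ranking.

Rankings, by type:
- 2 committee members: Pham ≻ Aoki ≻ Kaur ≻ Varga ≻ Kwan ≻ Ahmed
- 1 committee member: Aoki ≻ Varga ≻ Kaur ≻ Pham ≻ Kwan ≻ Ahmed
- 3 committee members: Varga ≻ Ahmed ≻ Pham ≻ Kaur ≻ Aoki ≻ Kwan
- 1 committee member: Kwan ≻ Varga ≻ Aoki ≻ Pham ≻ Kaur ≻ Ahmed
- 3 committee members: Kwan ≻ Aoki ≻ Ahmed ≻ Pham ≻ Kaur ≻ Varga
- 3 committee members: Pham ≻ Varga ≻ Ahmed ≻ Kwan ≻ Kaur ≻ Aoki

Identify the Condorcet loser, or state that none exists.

Head-to-head results (13 committee members):
Aoki vs Ahmed: Aoki, 7–6.
Aoki–Pham: Pham 8–5.
Aoki vs Varga: 2+1+3 = 6 for Aoki, 7 for Varga — Varga by 7–6.
Aoki vs Kwan: 6 to 7, Kwan.
Aoki vs Kaur: Aoki, 7–6.
Ahmed vs Pham: 3+3 = 6 for Ahmed, 7 for Pham — Pham by 7–6.
Ahmed vs Varga: Varga, 10–3.
Ahmed vs Kwan: Kwan wins 7–6.
Ahmed vs Kaur: Ahmed preferred on 3+3+3 = 9 ballots; Ahmed wins 9–4.
Pham vs Varga: Pham, 8–5.
Pham vs Kwan: 2+1+3+3 = 9 for Pham, 4 for Kwan — Pham by 9–4.
Pham vs Kaur: Pham, 12–1.
Varga vs Kwan: Varga, 9–4.
Varga vs Kaur: Varga wins 8–5.
Kwan–Kaur: Kwan 7–6.
Kaur is beaten in every head-to-head and is the Condorcet loser.

Kaur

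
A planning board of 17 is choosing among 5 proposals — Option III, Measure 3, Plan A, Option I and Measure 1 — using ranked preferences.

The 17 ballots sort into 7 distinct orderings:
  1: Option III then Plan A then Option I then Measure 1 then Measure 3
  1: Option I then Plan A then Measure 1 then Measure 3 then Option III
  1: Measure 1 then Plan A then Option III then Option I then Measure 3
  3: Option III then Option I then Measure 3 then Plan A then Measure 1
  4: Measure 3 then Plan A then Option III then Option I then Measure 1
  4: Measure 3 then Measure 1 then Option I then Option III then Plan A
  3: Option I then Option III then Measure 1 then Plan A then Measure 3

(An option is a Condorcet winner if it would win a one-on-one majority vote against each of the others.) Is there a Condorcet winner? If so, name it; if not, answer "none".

none

Pairwise majorities:
Option III vs Measure 3: Option III preferred on 1+1+3+3 = 8 ballots; Measure 3 wins 9–8.
Option III vs Plan A: 1+3+4+3 = 11 for Option III, 6 for Plan A — Option III by 11–6.
Option III vs Option I: Option III preferred on 1+1+3+4 = 9 ballots; Option III wins 9–8.
Option III vs Measure 1: Option III preferred on 1+3+4+3 = 11 ballots; Option III wins 11–6.
Measure 3 vs Plan A: 3+4+4 = 11 for Measure 3, 6 for Plan A — Measure 3 by 11–6.
Measure 3 vs Option I: Measure 3 is ranked higher on 4+4 = 8 ballots, Option I on 9. Option I wins 9–8.
Measure 3 vs Measure 1: 3+4+4 = 11 for Measure 3, 6 for Measure 1 — Measure 3 by 11–6.
Plan A vs Option I: 1+1+4 = 6 for Plan A, 11 for Option I — Option I by 11–6.
Plan A vs Measure 1: Plan A is ranked higher on 1+1+3+4 = 9 ballots, Measure 1 on 8. Plan A wins 9–8.
Option I vs Measure 1: 1+1+3+4+3 = 12 for Option I, 5 for Measure 1 — Option I by 12–5.
Each option drops at least one matchup (Option III loses to Measure 3; Measure 3 loses to Option I; Plan A loses to Option III; Option I loses to Option III; Measure 1 loses to Option III); the cycle Option III beats Option I beats Measure 3 beats Option III rules out a Condorcet winner.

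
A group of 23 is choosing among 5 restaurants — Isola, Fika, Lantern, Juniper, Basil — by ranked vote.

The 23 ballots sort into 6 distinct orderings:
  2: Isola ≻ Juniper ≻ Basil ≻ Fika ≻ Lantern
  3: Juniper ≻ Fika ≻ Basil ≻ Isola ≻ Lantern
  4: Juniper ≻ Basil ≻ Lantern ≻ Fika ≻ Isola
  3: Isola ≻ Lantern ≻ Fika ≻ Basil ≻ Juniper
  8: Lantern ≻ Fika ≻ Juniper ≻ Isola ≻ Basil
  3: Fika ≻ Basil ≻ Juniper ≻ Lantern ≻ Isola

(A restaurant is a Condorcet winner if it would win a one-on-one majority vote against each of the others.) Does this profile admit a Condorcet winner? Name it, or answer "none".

none

Head-to-head results (23 friends):
Isola vs Fika: Isola preferred on 2+3 = 5 ballots; Fika wins 18–5.
Isola vs Lantern: Lantern, 15–8.
Isola vs Juniper: 5 to 18, Juniper.
Isola vs Basil: Isola is ranked higher on 2+3+8 = 13 ballots, Basil on 10. Isola wins 13–10.
Fika vs Lantern: Lantern, 15–8.
Fika vs Juniper: 14 to 9, Fika.
Fika vs Basil: 3+3+8+3 = 17 for Fika, 6 for Basil — Fika by 17–6.
Lantern vs Juniper: Lantern preferred on 3+8 = 11 ballots; Juniper wins 12–11.
Lantern–Basil: Basil 12–11.
Juniper vs Basil: Juniper is ranked higher on 2+3+4+8 = 17 ballots, Basil on 6. Juniper wins 17–6.
Every restaurant loses at least once (Isola loses to Fika; Fika loses to Lantern; Lantern loses to Juniper; Juniper loses to Fika; Basil loses to Isola). The majority relation contains the cycle Isola beats Basil beats Lantern beats Isola, so there is no Condorcet winner.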